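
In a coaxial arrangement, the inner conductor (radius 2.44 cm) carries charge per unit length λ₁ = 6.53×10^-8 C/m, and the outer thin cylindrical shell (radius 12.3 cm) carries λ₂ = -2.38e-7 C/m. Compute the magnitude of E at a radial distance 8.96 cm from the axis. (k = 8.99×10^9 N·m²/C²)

Take a coaxial cylindrical Gaussian surface of radius r = 8.96 cm and length L (between the conductors, 2.44 cm < r < 12.3 cm).
Only the inner wire is enclosed; the outer shell contributes nothing inside itself. λ_enc = λ₁ = 6.53e-8 C/m.
Applying ∮E·dA = Q_enc/ε₀ with the end caps contributing no flux:
E = 2k|λ_enc|/r = 2(8.99×10^9)(6.53×10^-8)/(0.0896) = 1.31×10^4 N/C.

E = 1.31e4 N/C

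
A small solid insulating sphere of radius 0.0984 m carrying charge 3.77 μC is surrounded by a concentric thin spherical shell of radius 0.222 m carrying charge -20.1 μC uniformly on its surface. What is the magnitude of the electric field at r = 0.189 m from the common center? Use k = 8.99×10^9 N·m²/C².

Symmetry ⇒ E = E(r) r̂. Gaussian sphere of radius r = 0.189 m (between the bodies, 0.0984 m < r < 0.222 m).
Only the inner charge is enclosed; the outer shell contributes nothing inside itself. Q_enc = 3.77 μC = 3.77×10^-6 C.
Since E is radial and uniform over the Gaussian sphere, Φ = E·4πr² = Q_enc/ε₀.
E = k|Q_enc|/r² = (8.99×10^9)(3.77×10^-6)/(0.189)² = 9.49×10^5 N/C.

|E| ≈ 9.49×10^5 V/m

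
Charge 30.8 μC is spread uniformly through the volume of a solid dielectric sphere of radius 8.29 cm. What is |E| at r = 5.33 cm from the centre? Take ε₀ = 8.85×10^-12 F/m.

2.59e7 N/C

By spherical symmetry E is radial; choose a Gaussian sphere of radius r = 5.33 cm (r < R).
For a uniform sphere the enclosed fraction is (r/R)³, so Q_enc = (30.8 μC)(0.0533/0.0829)³ = 8.186×10^-6 C.
Since E is radial and uniform over the Gaussian sphere, Φ = E·4πr² = Q_enc/ε₀.
E = |Q_enc|/(4πε₀r²) = (8.186×10^-6)/(4π·8.85×10^-12·(0.0533)²) = 2.59×10^7 N/C.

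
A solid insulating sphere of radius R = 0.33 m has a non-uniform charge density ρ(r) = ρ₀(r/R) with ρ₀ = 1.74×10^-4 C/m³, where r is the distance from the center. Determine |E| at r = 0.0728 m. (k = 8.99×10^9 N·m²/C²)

E = 7.89e4 V/m

Symmetry ⇒ E = E(r) r̂. Gaussian sphere of radius r = 0.0728 m (r < R).
Integrate the density: Q_enc = 4π ∫₀^r ρ₀(r'/R)^1 r'² dr' = 4πρ₀ r^4/(4·R) = 4.653×10^-8 C.
Since E is radial and uniform over the Gaussian sphere, Φ = E·4πr² = Q_enc/ε₀.
E = k|Q_enc|/r² = (8.99×10^9)(4.653×10^-8)/(0.0728)² = 7.89e4 N/C.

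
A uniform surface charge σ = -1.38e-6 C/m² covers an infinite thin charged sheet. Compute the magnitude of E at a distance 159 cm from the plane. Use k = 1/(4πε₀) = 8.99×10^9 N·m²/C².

|E| = 7.80×10^4 N/C

The symmetry is planar: E is normal to the sheet and the same magnitude on both sides. Take a pillbox straddling the sheet with end-cap area A.
Flux Φ = 2EA and Q_enc = σA, so 2EA = σA/ε₀ ⇒ E = |σ|/(2ε₀), independent of distance.
E = 2πk|σ| = 2π(8.99×10^9)(1.38×10^-6) = 7.80×10^4 N/C.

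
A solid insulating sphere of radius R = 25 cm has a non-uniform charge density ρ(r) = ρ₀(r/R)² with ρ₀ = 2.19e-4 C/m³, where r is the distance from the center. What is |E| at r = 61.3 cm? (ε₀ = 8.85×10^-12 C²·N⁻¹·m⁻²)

E = 2.06×10^5 N/C

Symmetry ⇒ E = E(r) r̂. Gaussian sphere of radius r = 61.3 cm (r > R, all charge enclosed).
Q_enc = 4π ∫₀^R ρ₀(r'/R)^2 r'² dr' = 4πρ₀R³/5 = 8.60e-6 C.
Since E is radial and uniform over the Gaussian sphere, Φ = E·4πr² = Q_enc/ε₀.
E = |Q_enc|/(4πε₀r²) = (8.60e-6)/(4π·8.85×10^-12·(0.613)²) = 2.06×10^5 N/C.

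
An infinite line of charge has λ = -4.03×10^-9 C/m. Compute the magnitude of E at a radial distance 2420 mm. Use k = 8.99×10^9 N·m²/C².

By cylindrical symmetry E is radial; use a coaxial Gaussian cylinder of radius 2420 mm and length L.
Q_enc = λL, so λ_enc = -4.03e-9 C/m.
By Gauss's law (flux through the curved wall only), E·2πrL = λ_enc L/ε₀.
E = 2k|λ_enc|/r = 2(8.99×10^9)(4.03×10^-9)/(2.42) = 29.9 N/C.

|E| = 29.9 N/C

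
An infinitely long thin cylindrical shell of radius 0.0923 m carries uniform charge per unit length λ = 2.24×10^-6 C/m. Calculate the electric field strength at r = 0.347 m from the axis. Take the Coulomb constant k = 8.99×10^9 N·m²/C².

|E| ≈ 1.16e5 N/C

Take a coaxial cylindrical Gaussian surface of radius r = 0.347 m and length L (r > 0.0923 m).
The full line charge is enclosed: λ_enc = 2.24×10^-6 C/m.
Gauss's law: E·2πrL = λ_enc L/ε₀.
E = 2k|λ_enc|/r = 2(8.99×10^9)(2.24×10^-6)/(0.347) = 1.16e5 N/C.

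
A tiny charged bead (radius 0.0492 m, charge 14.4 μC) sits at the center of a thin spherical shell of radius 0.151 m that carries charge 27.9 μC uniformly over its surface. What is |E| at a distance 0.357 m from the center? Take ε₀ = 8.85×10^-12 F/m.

By spherical symmetry E is radial; choose a Gaussian sphere of radius r = 0.357 m (r > 0.151 m, enclosing both).
Q_enc = (14.4 μC) + (27.9 μC) = 4.23e-5 C.
Applying ∮E·dA = Q_enc/ε₀ with Φ = E(4πr²):
E = |Q_enc|/(4πε₀r²) = (4.23×10^-5)/(4π·8.85×10^-12·(0.357)²) = 2.98×10^6 N/C.

|E| ≈ 2.98e6 V/m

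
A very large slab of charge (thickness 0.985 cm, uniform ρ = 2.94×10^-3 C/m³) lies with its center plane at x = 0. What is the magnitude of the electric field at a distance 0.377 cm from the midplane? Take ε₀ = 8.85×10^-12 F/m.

E ≈ 1.25×10^6 V/m

By symmetry E is perpendicular to the slab. A Gaussian pillbox from −0.377 cm to +0.377 cm (face area A) lies entirely within the slab.
Q_enc = ρ·(2x)·A and flux = 2EA, so 2EA = 2ρxA/ε₀ ⇒ E = |ρ|x/ε₀.
E = (2.94×10^-3)(0.00377)/(8.85×10^-12) = 1.25e6 N/C.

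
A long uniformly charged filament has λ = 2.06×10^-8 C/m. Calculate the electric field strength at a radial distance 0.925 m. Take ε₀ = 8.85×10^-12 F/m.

|E| = 400 N/C

Choose a coaxial cylinder of radius r = 0.925 m (arbitrary length L) as the Gaussian surface.
Q_enc = λL, so λ_enc = 2.06×10^-8 C/m.
By Gauss's law (flux through the curved wall only), E·2πrL = λ_enc L/ε₀.
E = |λ_enc|/(2πε₀r) = (2.06×10^-8)/(2π·8.85×10^-12·0.925) = 400 N/C.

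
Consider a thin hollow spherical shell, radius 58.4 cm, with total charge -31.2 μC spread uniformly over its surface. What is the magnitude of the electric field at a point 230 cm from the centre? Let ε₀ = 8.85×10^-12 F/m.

|E| = 5.30×10^4 N/C

Use a concentric Gaussian sphere at r = 230 cm (r > 58.4 cm).
The entire shell is enclosed: Q_enc = -3.12e-5 C.
Gauss's law: E·4πr² = Q_enc/ε₀.
E = |Q_enc|/(4πε₀r²) = (3.12×10^-5)/(4π·8.85×10^-12·(2.3)²) = 5.30×10^4 N/C.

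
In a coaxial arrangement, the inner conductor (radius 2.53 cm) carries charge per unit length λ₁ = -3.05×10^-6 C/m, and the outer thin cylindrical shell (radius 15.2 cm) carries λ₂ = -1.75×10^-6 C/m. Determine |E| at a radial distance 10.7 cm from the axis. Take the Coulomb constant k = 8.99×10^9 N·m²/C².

|E| = 5.13e5 N/C

Coaxial Gaussian cylinder, radius r = 10.7 cm, length L (between the conductors, 2.53 cm < r < 15.2 cm).
Only the inner wire is enclosed; the outer shell contributes nothing inside itself. λ_enc = λ₁ = -3.05×10^-6 C/m.
Since E is radial and uniform over the curved surface, Φ = E·2πrL = Q_enc/ε₀ = λ_enc L/ε₀.
E = 2k|λ_enc|/r = 2(8.99×10^9)(3.05e-6)/(0.107) = 5.13×10^5 N/C.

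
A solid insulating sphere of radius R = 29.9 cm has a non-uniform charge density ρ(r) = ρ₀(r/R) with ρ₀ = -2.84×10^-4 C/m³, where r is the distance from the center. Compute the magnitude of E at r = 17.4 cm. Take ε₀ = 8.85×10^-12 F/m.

By spherical symmetry E is radial; choose a Gaussian sphere of radius r = 17.4 cm (r < R).
Integrate the density: Q_enc = 4π ∫₀^r ρ₀(r'/R)^1 r'² dr' = 4πρ₀ r^4/(4·R) = -2.735×10^-6 C.
Applying ∮E·dA = Q_enc/ε₀ with Φ = E(4πr²):
E = |Q_enc|/(4πε₀r²) = (2.735×10^-6)/(4π·8.85×10^-12·(0.174)²) = 8.12×10^5 N/C.

E = 8.12×10^5 N/C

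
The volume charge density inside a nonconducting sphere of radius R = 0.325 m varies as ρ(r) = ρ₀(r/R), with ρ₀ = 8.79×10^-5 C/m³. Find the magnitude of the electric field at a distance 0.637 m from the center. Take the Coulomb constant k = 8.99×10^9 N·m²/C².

By spherical symmetry E is radial; choose a Gaussian sphere of radius r = 0.637 m (r > R, all charge enclosed).
Q_enc = 4π ∫₀^R ρ₀(r'/R)^1 r'² dr' = 4πρ₀R³/4 = 9.48×10^-6 C.
Since E is radial and uniform over the Gaussian sphere, Φ = E·4πr² = Q_enc/ε₀.
E = k|Q_enc|/r² = (8.99×10^9)(9.48×10^-6)/(0.637)² = 2.10×10^5 N/C.

E = 2.10×10^5 N/C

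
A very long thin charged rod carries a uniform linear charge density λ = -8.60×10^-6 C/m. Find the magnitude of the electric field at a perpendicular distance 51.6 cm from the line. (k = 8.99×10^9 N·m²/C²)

|E| = 3.00×10^5 N/C

Choose a coaxial cylinder of radius r = 51.6 cm (arbitrary length L) as the Gaussian surface.
Q_enc = λL, so λ_enc = -8.60e-6 C/m.
Applying ∮E·dA = Q_enc/ε₀ with the end caps contributing no flux:
E = 2k|λ_enc|/r = 2(8.99×10^9)(8.60×10^-6)/(0.516) = 3.00×10^5 N/C.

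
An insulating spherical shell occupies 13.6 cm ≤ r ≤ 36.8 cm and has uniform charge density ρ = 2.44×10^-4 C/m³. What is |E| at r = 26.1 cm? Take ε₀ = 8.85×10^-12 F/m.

|E| ≈ 2.06×10^6 N/C

Take a concentric spherical Gaussian surface of radius r = 26.1 cm (within the shell material, 13.6 cm < r < 36.8 cm).
Enclosed charge is the volume from a to r: Q_enc = (4π/3)ρ(r³ − a³) = 1.56×10^-5 C.
Applying ∮E·dA = Q_enc/ε₀ with Φ = E(4πr²):
E = |Q_enc|/(4πε₀r²) = (1.56×10^-5)/(4π·8.85×10^-12·(0.261)²) = 2.06e6 N/C.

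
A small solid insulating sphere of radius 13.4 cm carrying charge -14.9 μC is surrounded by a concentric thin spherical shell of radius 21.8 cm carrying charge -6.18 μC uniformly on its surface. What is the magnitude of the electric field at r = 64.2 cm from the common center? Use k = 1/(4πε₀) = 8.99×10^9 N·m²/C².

Take a concentric spherical Gaussian surface of radius r = 64.2 cm (r > 21.8 cm, enclosing both).
Q_enc = (-14.9 μC) + (-6.18 μC) = -2.108×10^-5 C.
Applying ∮E·dA = Q_enc/ε₀ with Φ = E(4πr²):
E = k|Q_enc|/r² = (8.99×10^9)(2.108×10^-5)/(0.642)² = 4.60×10^5 N/C.

E = 4.60×10^5 N/C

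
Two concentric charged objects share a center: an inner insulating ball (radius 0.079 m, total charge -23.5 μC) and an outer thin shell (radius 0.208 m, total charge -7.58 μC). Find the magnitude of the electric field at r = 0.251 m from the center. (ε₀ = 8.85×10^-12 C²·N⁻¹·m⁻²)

Symmetry ⇒ E = E(r) r̂. Gaussian sphere of radius r = 0.251 m (r > 0.208 m, enclosing both).
Q_enc = (-23.5 μC) + (-7.58 μC) = -3.108×10^-5 C.
Since E is radial and uniform over the Gaussian sphere, Φ = E·4πr² = Q_enc/ε₀.
E = |Q_enc|/(4πε₀r²) = (3.108e-5)/(4π·8.85×10^-12·(0.251)²) = 4.44×10^6 N/C.

|E| = 4.44×10^6 V/m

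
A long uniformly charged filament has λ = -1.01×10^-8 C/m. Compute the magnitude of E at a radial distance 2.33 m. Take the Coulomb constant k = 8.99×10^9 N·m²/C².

By cylindrical symmetry E is radial; use a coaxial Gaussian cylinder of radius 2.33 m and length L.
Q_enc = λL, so λ_enc = -1.01×10^-8 C/m.
Applying ∮E·dA = Q_enc/ε₀ with the end caps contributing no flux:
E = 2k|λ_enc|/r = 2(8.99×10^9)(1.01e-8)/(2.33) = 77.9 N/C.

E = 77.9 N/C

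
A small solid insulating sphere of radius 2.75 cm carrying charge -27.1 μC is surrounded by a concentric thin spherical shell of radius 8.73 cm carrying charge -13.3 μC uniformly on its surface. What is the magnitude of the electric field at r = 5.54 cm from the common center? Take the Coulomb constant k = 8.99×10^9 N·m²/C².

Take a concentric spherical Gaussian surface of radius r = 5.54 cm (between the bodies, 2.75 cm < r < 8.73 cm).
The shell at 8.73 cm lies outside the Gaussian surface, so Q_enc = -27.1 μC = -2.71e-5 C.
By Gauss's law, ∮E·dA = E·4πr² = Q_enc/ε₀.
E = k|Q_enc|/r² = (8.99×10^9)(2.71e-5)/(0.0554)² = 7.94×10^7 N/C.

|E| ≈ 7.94e7 V/m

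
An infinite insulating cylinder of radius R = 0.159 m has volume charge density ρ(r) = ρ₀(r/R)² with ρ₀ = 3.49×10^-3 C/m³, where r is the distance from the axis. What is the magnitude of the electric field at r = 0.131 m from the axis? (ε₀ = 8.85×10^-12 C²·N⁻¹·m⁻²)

Choose a coaxial cylinder of radius r = 0.131 m (arbitrary length L) as the Gaussian surface (r < R).
λ_enc = ∫₀^r ρ(r')·2πr' dr' = (2πρ₀/R²)·r^4/4 = 6.386×10^-5 C/m.
Gauss's law: E·2πrL = λ_enc L/ε₀.
E = |λ_enc|/(2πε₀r) = (6.386×10^-5)/(2π·8.85×10^-12·0.131) = 8.77×10^6 N/C.

E ≈ 8.77e6 N/C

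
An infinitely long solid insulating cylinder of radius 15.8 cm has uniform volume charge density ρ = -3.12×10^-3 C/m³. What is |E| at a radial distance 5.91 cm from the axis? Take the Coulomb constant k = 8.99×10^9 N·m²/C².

|E| ≈ 1.04×10^7 V/m

Coaxial Gaussian cylinder, radius r = 5.91 cm, length L (r < R).
Charge inside radius r per length L is ρ·πr²·L, so λ_enc = ρπr² = -3.424×10^-5 C/m.
By Gauss's law (flux through the curved wall only), E·2πrL = λ_enc L/ε₀.
E = 2k|λ_enc|/r = 2(8.99×10^9)(3.424×10^-5)/(0.0591) = 1.04×10^7 N/C.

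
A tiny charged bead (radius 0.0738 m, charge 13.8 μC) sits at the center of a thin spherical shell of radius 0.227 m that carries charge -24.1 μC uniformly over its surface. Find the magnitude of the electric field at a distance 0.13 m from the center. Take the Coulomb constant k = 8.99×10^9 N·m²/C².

7.34×10^6 V/m

Symmetry ⇒ E = E(r) r̂. Gaussian sphere of radius r = 0.13 m (between the bodies, 0.0738 m < r < 0.227 m).
The shell at 0.227 m lies outside the Gaussian surface, so Q_enc = 13.8 μC = 1.38×10^-5 C.
By Gauss's law, ∮E·dA = E·4πr² = Q_enc/ε₀.
E = k|Q_enc|/r² = (8.99×10^9)(1.38e-5)/(0.13)² = 7.34e6 N/C.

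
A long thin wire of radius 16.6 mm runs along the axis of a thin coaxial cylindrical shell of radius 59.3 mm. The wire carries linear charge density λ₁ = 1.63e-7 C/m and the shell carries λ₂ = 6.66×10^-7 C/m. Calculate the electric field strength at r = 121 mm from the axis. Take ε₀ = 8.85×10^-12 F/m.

|E| ≈ 1.23×10^5 N/C

Choose a coaxial cylinder of radius r = 121 mm (arbitrary length L) as the Gaussian surface (r > 59.3 mm, enclosing both).
λ_enc = λ₁ + λ₂ = (1.63×10^-7) + (6.66×10^-7) = 8.29e-7 C/m.
Gauss's law: E·2πrL = λ_enc L/ε₀.
E = |λ_enc|/(2πε₀r) = (8.29×10^-7)/(2π·8.85×10^-12·0.121) = 1.23e5 N/C.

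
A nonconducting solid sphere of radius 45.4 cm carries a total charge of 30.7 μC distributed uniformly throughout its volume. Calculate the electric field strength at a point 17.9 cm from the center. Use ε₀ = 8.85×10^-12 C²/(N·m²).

Symmetry ⇒ E = E(r) r̂. Gaussian sphere of radius r = 17.9 cm (r < R).
For a uniform sphere the enclosed fraction is (r/R)³, so Q_enc = (30.7 μC)(0.179/0.454)³ = 1.882×10^-6 C.
By Gauss's law, ∮E·dA = E·4πr² = Q_enc/ε₀.
E = |Q_enc|/(4πε₀r²) = (1.882×10^-6)/(4π·8.85×10^-12·(0.179)²) = 5.28×10^5 N/C.

|E| = 5.28×10^5 N/C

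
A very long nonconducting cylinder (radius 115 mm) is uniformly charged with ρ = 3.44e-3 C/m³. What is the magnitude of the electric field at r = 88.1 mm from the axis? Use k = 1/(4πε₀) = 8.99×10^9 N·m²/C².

By cylindrical symmetry E is radial; use a coaxial Gaussian cylinder of radius 88.1 mm and length L (r < R).
Charge inside radius r per length L is ρ·πr²·L, so λ_enc = ρπr² = 8.388×10^-5 C/m.
Gauss's law: E·2πrL = λ_enc L/ε₀.
E = 2k|λ_enc|/r = 2(8.99×10^9)(8.388e-5)/(0.0881) = 1.71×10^7 N/C.

1.71×10^7 V/m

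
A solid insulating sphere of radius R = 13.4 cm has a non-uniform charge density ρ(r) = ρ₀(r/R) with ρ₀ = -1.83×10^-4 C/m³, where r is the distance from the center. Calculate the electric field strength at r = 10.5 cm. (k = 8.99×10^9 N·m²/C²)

By spherical symmetry E is radial; choose a Gaussian sphere of radius r = 10.5 cm (r < R).
Integrate the density: Q_enc = 4π ∫₀^r ρ₀(r'/R)^1 r'² dr' = 4πρ₀ r^4/(4·R) = -5.215×10^-7 C.
Since E is radial and uniform over the Gaussian sphere, Φ = E·4πr² = Q_enc/ε₀.
E = k|Q_enc|/r² = (8.99×10^9)(5.215e-7)/(0.105)² = 4.25×10^5 N/C.

E ≈ 4.25×10^5 V/m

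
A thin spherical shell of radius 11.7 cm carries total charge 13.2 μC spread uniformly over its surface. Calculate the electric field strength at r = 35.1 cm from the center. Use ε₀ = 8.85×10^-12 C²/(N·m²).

E ≈ 9.63×10^5 V/m

Symmetry ⇒ E = E(r) r̂. Gaussian sphere of radius r = 35.1 cm (r > 11.7 cm).
The entire shell is enclosed: Q_enc = 1.32e-5 C.
Since E is radial and uniform over the Gaussian sphere, Φ = E·4πr² = Q_enc/ε₀.
E = |Q_enc|/(4πε₀r²) = (1.32×10^-5)/(4π·8.85×10^-12·(0.351)²) = 9.63×10^5 N/C.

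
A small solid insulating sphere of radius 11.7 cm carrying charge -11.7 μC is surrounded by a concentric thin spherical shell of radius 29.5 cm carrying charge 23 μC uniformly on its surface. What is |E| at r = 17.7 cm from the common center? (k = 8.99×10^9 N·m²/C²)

Use a concentric Gaussian sphere at r = 17.7 cm (between the bodies, 11.7 cm < r < 29.5 cm).
The shell at 29.5 cm lies outside the Gaussian surface, so Q_enc = -11.7 μC = -1.17e-5 C.
Gauss's law: E·4πr² = Q_enc/ε₀.
E = k|Q_enc|/r² = (8.99×10^9)(1.17×10^-5)/(0.177)² = 3.36×10^6 N/C.

E ≈ 3.36×10^6 N/C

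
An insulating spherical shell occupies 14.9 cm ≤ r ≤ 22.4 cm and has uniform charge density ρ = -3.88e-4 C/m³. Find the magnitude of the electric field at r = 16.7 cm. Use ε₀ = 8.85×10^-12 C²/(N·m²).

By spherical symmetry E is radial; choose a Gaussian sphere of radius r = 16.7 cm (within the shell material, 14.9 cm < r < 22.4 cm).
Enclosed charge is the volume from a to r: Q_enc = (4π/3)ρ(r³ − a³) = -2.193e-6 C.
Gauss's law: E·4πr² = Q_enc/ε₀.
E = |Q_enc|/(4πε₀r²) = (2.193e-6)/(4π·8.85×10^-12·(0.167)²) = 7.07×10^5 N/C.

|E| ≈ 7.07e5 V/m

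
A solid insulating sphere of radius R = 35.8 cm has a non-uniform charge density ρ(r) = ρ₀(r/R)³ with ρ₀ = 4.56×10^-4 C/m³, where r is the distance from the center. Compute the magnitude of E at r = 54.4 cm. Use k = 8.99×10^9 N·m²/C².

1.33e6 N/C

Use a concentric Gaussian sphere at r = 54.4 cm (r > R, all charge enclosed).
Q_enc = 4π ∫₀^R ρ₀(r'/R)^3 r'² dr' = 4πρ₀R³/6 = 4.382×10^-5 C.
Applying ∮E·dA = Q_enc/ε₀ with Φ = E(4πr²):
E = k|Q_enc|/r² = (8.99×10^9)(4.382×10^-5)/(0.544)² = 1.33e6 N/C.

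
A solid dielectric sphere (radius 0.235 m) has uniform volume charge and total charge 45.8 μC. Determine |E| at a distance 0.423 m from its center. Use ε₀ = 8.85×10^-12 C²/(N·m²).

By spherical symmetry E is radial; choose a Gaussian sphere of radius r = 0.423 m (r > R, so the entire charge is enclosed).
Q_enc = 45.8 μC = 4.58×10^-5 C.
Since E is radial and uniform over the Gaussian sphere, Φ = E·4πr² = Q_enc/ε₀.
E = |Q_enc|/(4πε₀r²) = (4.58×10^-5)/(4π·8.85×10^-12·(0.423)²) = 2.30×10^6 N/C.

|E| ≈ 2.30×10^6 N/C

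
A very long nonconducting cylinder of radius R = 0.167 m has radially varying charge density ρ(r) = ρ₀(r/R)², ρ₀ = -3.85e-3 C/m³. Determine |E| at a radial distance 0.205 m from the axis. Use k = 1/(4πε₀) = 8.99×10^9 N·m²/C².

Choose a coaxial cylinder of radius r = 0.205 m (arbitrary length L) as the Gaussian surface (r > R, full charge per length enclosed).
λ_enc = 2π ∫₀^R ρ₀(r'/R)^2 r' dr' = 2πρ₀R²/4 = -1.687×10^-4 C/m.
By Gauss's law (flux through the curved wall only), E·2πrL = λ_enc L/ε₀.
E = 2k|λ_enc|/r = 2(8.99×10^9)(1.687×10^-4)/(0.205) = 1.48×10^7 N/C.

E = 1.48e7 N/C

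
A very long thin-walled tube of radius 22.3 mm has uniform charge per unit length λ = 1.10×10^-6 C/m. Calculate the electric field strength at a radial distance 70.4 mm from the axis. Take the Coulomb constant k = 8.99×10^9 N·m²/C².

Coaxial Gaussian cylinder, radius r = 70.4 mm, length L (r > 22.3 mm).
The full line charge is enclosed: λ_enc = 1.10×10^-6 C/m.
Gauss's law: E·2πrL = λ_enc L/ε₀.
E = 2k|λ_enc|/r = 2(8.99×10^9)(1.10×10^-6)/(0.0704) = 2.81e5 N/C.

2.81×10^5 N/C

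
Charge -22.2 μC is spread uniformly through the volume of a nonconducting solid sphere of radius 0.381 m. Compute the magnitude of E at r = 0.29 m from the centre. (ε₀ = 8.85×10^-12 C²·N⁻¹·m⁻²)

Take a concentric spherical Gaussian surface of radius r = 0.29 m (r < R).
Only the charge within r is enclosed: Q_enc = Q·(r/R)³ = (-22.2 μC)·(0.29 m/0.381 m)³ = -9.79e-6 C.
By Gauss's law, ∮E·dA = E·4πr² = Q_enc/ε₀.
E = |Q_enc|/(4πε₀r²) = (9.79e-6)/(4π·8.85×10^-12·(0.29)²) = 1.05e6 N/C.

E = 1.05×10^6 N/C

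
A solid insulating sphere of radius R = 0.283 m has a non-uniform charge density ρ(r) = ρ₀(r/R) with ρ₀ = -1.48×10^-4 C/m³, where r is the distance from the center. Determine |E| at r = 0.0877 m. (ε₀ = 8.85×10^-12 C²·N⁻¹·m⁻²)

E ≈ 1.14×10^5 N/C

Use a concentric Gaussian sphere at r = 0.0877 m (r < R).
Integrate the density: Q_enc = 4π ∫₀^r ρ₀(r'/R)^1 r'² dr' = 4πρ₀ r^4/(4·R) = -9.719×10^-8 C.
Since E is radial and uniform over the Gaussian sphere, Φ = E·4πr² = Q_enc/ε₀.
E = |Q_enc|/(4πε₀r²) = (9.719e-8)/(4π·8.85×10^-12·(0.0877)²) = 1.14×10^5 N/C.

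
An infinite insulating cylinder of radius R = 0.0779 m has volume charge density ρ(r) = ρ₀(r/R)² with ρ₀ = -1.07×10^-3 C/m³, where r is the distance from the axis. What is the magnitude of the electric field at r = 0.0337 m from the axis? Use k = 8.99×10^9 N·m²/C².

E ≈ 1.91×10^5 N/C

Coaxial Gaussian cylinder, radius r = 0.0337 m, length L (r < R).
λ_enc = ∫₀^r ρ(r')·2πr' dr' = (2πρ₀/R²)·r^4/4 = -3.572e-7 C/m.
Gauss's law: E·2πrL = λ_enc L/ε₀.
E = 2k|λ_enc|/r = 2(8.99×10^9)(3.572e-7)/(0.0337) = 1.91×10^5 N/C.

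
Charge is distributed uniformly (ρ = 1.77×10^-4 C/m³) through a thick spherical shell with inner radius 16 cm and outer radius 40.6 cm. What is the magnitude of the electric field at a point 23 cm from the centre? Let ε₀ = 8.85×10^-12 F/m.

By spherical symmetry E is radial; choose a Gaussian sphere of radius r = 23 cm (within the shell material, 16 cm < r < 40.6 cm).
Enclosed charge is the volume from a to r: Q_enc = (4π/3)ρ(r³ − a³) = 5.984×10^-6 C.
Gauss's law: E·4πr² = Q_enc/ε₀.
E = |Q_enc|/(4πε₀r²) = (5.984×10^-6)/(4π·8.85×10^-12·(0.23)²) = 1.02e6 N/C.

|E| = 1.02×10^6 N/C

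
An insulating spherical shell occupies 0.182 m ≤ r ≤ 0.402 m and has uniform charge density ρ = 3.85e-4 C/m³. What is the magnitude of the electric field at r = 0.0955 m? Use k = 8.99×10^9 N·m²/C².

Use a concentric Gaussian sphere at r = 0.0955 m (r < 0.182 m, inside the empty cavity).
Q_enc = 0 (all charge lies at larger r); Gauss's law gives E = 0.

|E| = 0 N/C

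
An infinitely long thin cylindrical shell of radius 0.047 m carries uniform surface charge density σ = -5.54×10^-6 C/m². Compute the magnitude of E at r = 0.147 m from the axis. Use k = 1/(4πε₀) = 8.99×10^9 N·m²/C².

Choose a coaxial cylinder of radius r = 0.147 m (arbitrary length L) as the Gaussian surface (r > 0.047 m).
The whole shell is enclosed: λ_enc = σ·2πR = (-5.54×10^-6)·2π·(0.047) = -1.636e-6 C/m.
Gauss's law: E·2πrL = λ_enc L/ε₀.
E = 2k|λ_enc|/r = 2(8.99×10^9)(1.636e-6)/(0.147) = 2.00e5 N/C.

|E| = 2.00e5 N/C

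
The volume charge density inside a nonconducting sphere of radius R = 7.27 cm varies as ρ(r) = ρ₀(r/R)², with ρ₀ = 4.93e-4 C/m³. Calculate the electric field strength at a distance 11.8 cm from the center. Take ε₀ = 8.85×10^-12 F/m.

Symmetry ⇒ E = E(r) r̂. Gaussian sphere of radius r = 11.8 cm (r > R, all charge enclosed).
Q_enc = 4π ∫₀^R ρ₀(r'/R)^2 r'² dr' = 4πρ₀R³/5 = 4.761×10^-7 C.
By Gauss's law, ∮E·dA = E·4πr² = Q_enc/ε₀.
E = |Q_enc|/(4πε₀r²) = (4.761×10^-7)/(4π·8.85×10^-12·(0.118)²) = 3.07×10^5 N/C.

E = 3.07e5 N/C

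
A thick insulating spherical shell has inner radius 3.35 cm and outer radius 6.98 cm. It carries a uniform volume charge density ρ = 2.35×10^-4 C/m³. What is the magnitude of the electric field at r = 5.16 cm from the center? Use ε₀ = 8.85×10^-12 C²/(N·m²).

|E| ≈ 3.32×10^5 N/C

Take a concentric spherical Gaussian surface of radius r = 5.16 cm (within the shell material, 3.35 cm < r < 6.98 cm).
Only the shell between 3.35 cm and r is enclosed: Q_enc = ρ·(4π/3)(r³ − a³) = (2.35e-4)·(4π/3)·((0.0516)³ − (0.0335)³) = 9.823×10^-8 C.
Applying ∮E·dA = Q_enc/ε₀ with Φ = E(4πr²):
E = |Q_enc|/(4πε₀r²) = (9.823×10^-8)/(4π·8.85×10^-12·(0.0516)²) = 3.32e5 N/C.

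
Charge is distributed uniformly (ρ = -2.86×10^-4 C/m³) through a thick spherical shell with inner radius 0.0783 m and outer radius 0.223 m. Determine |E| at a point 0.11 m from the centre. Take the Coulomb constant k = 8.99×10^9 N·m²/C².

|E| = 7.57×10^5 V/m

Use a concentric Gaussian sphere at r = 0.11 m (within the shell material, 0.0783 m < r < 0.223 m).
Enclosed charge is the volume from a to r: Q_enc = (4π/3)ρ(r³ − a³) = -1.019e-6 C.
By Gauss's law, ∮E·dA = E·4πr² = Q_enc/ε₀.
E = k|Q_enc|/r² = (8.99×10^9)(1.019×10^-6)/(0.11)² = 7.57e5 N/C.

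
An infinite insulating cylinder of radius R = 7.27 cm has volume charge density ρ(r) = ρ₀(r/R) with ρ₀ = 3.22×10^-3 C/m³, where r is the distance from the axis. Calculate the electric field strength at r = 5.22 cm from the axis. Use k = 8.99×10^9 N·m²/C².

Take a coaxial cylindrical Gaussian surface of radius r = 5.22 cm and length L (r < R).
λ_enc = ∫₀^r ρ(r')·2πr' dr' = (2πρ₀/R)·r^3/3 = 1.319e-5 C/m.
Applying ∮E·dA = Q_enc/ε₀ with the end caps contributing no flux:
E = 2k|λ_enc|/r = 2(8.99×10^9)(1.319×10^-5)/(0.0522) = 4.54×10^6 N/C.

E ≈ 4.54×10^6 V/m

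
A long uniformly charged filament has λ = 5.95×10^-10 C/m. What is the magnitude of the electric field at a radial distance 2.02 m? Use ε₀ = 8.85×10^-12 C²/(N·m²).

Coaxial Gaussian cylinder, radius r = 2.02 m, length L.
Q_enc = λL, so λ_enc = 5.95e-10 C/m.
Applying ∮E·dA = Q_enc/ε₀ with the end caps contributing no flux:
E = |λ_enc|/(2πε₀r) = (5.95×10^-10)/(2π·8.85×10^-12·2.02) = 5.3 N/C.

E = 5.3 V/m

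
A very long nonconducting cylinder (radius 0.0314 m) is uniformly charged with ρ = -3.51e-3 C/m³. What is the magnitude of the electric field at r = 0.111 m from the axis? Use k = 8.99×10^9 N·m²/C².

Coaxial Gaussian cylinder, radius r = 0.111 m, length L (r > 0.0314 m, full cross-section enclosed).
λ_enc = ρ·πR² = (-3.51×10^-3)π(0.0314)² = -1.087e-5 C/m.
Applying ∮E·dA = Q_enc/ε₀ with the end caps contributing no flux:
E = 2k|λ_enc|/r = 2(8.99×10^9)(1.087×10^-5)/(0.111) = 1.76×10^6 N/C.

1.76e6 V/m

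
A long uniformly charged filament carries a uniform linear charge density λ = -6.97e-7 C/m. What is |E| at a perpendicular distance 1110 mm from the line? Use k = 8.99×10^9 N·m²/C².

By cylindrical symmetry E is radial; use a coaxial Gaussian cylinder of radius 1110 mm and length L.
Q_enc = λL, so λ_enc = -6.97×10^-7 C/m.
Gauss's law: E·2πrL = λ_enc L/ε₀.
E = 2k|λ_enc|/r = 2(8.99×10^9)(6.97e-7)/(1.11) = 1.13×10^4 N/C.

E = 1.13×10^4 V/m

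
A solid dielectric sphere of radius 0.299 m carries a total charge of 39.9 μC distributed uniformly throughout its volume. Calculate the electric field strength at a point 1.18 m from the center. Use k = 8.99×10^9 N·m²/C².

E ≈ 2.58e5 N/C

Take a concentric spherical Gaussian surface of radius r = 1.18 m (r > R, so the entire charge is enclosed).
Q_enc = 39.9 μC = 3.99×10^-5 C.
Since E is radial and uniform over the Gaussian sphere, Φ = E·4πr² = Q_enc/ε₀.
E = k|Q_enc|/r² = (8.99×10^9)(3.99×10^-5)/(1.18)² = 2.58e5 N/C.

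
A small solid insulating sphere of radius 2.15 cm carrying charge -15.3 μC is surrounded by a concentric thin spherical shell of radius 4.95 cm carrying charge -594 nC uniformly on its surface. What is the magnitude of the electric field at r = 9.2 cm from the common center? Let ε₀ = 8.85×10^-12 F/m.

Use a concentric Gaussian sphere at r = 9.2 cm (r > 4.95 cm, enclosing both).
Q_enc = (-15.3 μC) + (-594 nC) = -1.589×10^-5 C.
By Gauss's law, ∮E·dA = E·4πr² = Q_enc/ε₀.
E = |Q_enc|/(4πε₀r²) = (1.589e-5)/(4π·8.85×10^-12·(0.092)²) = 1.69e7 N/C.

1.69e7 V/m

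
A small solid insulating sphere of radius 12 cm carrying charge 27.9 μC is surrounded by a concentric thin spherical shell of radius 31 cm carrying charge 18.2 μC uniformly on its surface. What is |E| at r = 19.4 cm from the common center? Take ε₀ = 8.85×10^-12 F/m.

|E| ≈ 6.67×10^6 N/C

By spherical symmetry E is radial; choose a Gaussian sphere of radius r = 19.4 cm (between the bodies, 12 cm < r < 31 cm).
Only the inner charge is enclosed; the outer shell contributes nothing inside itself. Q_enc = 27.9 μC = 2.79×10^-5 C.
Gauss's law: E·4πr² = Q_enc/ε₀.
E = |Q_enc|/(4πε₀r²) = (2.79×10^-5)/(4π·8.85×10^-12·(0.194)²) = 6.67e6 N/C.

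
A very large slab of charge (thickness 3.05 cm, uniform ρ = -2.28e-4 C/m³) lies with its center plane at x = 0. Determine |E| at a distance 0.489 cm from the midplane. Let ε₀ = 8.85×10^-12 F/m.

By symmetry E is perpendicular to the slab. A Gaussian pillbox from −0.489 cm to +0.489 cm (face area A) lies entirely within the slab.
Q_enc = ρ·(2x)·A and flux = 2EA, so 2EA = 2ρxA/ε₀ ⇒ E = |ρ|x/ε₀.
E = (2.28×10^-4)(0.00489)/(8.85×10^-12) = 1.26×10^5 N/C.

|E| = 1.26×10^5 N/C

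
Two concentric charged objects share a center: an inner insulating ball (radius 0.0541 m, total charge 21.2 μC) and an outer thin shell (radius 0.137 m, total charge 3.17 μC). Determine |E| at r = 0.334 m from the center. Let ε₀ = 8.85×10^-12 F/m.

Symmetry ⇒ E = E(r) r̂. Gaussian sphere of radius r = 0.334 m (r > 0.137 m, enclosing both).
Q_enc = (21.2 μC) + (3.17 μC) = 2.437×10^-5 C.
By Gauss's law, ∮E·dA = E·4πr² = Q_enc/ε₀.
E = |Q_enc|/(4πε₀r²) = (2.437e-5)/(4π·8.85×10^-12·(0.334)²) = 1.96e6 N/C.

E ≈ 1.96e6 N/C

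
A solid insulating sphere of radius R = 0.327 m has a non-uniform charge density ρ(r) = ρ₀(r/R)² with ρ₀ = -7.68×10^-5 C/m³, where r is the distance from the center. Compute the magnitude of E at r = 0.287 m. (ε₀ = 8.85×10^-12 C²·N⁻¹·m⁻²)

E ≈ 3.84×10^5 N/C

By spherical symmetry E is radial; choose a Gaussian sphere of radius r = 0.287 m (r < R).
Integrate the density: Q_enc = 4π ∫₀^r ρ₀(r'/R)^2 r'² dr' = 4πρ₀ r^5/(5·R²) = -3.515×10^-6 C.
By Gauss's law, ∮E·dA = E·4πr² = Q_enc/ε₀.
E = |Q_enc|/(4πε₀r²) = (3.515×10^-6)/(4π·8.85×10^-12·(0.287)²) = 3.84×10^5 N/C.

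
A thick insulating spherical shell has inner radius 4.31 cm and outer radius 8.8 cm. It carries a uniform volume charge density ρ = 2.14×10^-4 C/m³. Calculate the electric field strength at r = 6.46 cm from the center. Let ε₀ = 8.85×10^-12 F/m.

|E| ≈ 3.66×10^5 N/C

Use a concentric Gaussian sphere at r = 6.46 cm (within the shell material, 4.31 cm < r < 8.8 cm).
Enclosed charge is the volume from a to r: Q_enc = (4π/3)ρ(r³ − a³) = 1.699×10^-7 C.
Applying ∮E·dA = Q_enc/ε₀ with Φ = E(4πr²):
E = |Q_enc|/(4πε₀r²) = (1.699e-7)/(4π·8.85×10^-12·(0.0646)²) = 3.66×10^5 N/C.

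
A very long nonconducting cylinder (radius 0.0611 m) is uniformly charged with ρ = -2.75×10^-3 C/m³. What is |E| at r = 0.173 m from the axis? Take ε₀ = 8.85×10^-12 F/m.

Choose a coaxial cylinder of radius r = 0.173 m (arbitrary length L) as the Gaussian surface (r > 0.0611 m, full cross-section enclosed).
λ_enc = ρ·πR² = (-2.75×10^-3)π(0.0611)² = -3.225e-5 C/m.
By Gauss's law (flux through the curved wall only), E·2πrL = λ_enc L/ε₀.
E = |λ_enc|/(2πε₀r) = (3.225×10^-5)/(2π·8.85×10^-12·0.173) = 3.35×10^6 N/C.

E ≈ 3.35×10^6 N/C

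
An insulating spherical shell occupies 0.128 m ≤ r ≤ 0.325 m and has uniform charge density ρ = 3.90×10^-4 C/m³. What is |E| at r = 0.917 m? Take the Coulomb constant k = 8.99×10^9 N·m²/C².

By spherical symmetry E is radial; choose a Gaussian sphere of radius r = 0.917 m (r > 0.325 m, enclosing the whole shell).
Q_enc = ρ·(4π/3)(b³ − a³) = (3.90e-4)·(4π/3)·((0.325)³ − (0.128)³) = 5.265×10^-5 C.
Gauss's law: E·4πr² = Q_enc/ε₀.
E = k|Q_enc|/r² = (8.99×10^9)(5.265×10^-5)/(0.917)² = 5.63×10^5 N/C.

E = 5.63e5 N/C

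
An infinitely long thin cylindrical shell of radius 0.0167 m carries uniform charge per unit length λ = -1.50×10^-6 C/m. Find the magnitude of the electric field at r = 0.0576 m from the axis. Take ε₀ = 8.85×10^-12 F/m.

By cylindrical symmetry E is radial; use a coaxial Gaussian cylinder of radius 0.0576 m and length L (r > 0.0167 m).
The full line charge is enclosed: λ_enc = -1.50e-6 C/m.
Applying ∮E·dA = Q_enc/ε₀ with the end caps contributing no flux:
E = |λ_enc|/(2πε₀r) = (1.50×10^-6)/(2π·8.85×10^-12·0.0576) = 4.68×10^5 N/C.

|E| ≈ 4.68×10^5 N/C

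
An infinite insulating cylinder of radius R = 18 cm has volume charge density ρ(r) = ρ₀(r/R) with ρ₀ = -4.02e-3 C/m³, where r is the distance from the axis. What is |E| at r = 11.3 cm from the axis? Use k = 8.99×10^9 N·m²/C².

Choose a coaxial cylinder of radius r = 11.3 cm (arbitrary length L) as the Gaussian surface (r < R).
Integrating ρ over the cross-section to radius r: λ_enc = (2πρ₀/R) ∫₀^r r'^2 dr' = 2πρ₀ r^3/(3·R) = -6.749e-5 C/m.
Since E is radial and uniform over the curved surface, Φ = E·2πrL = Q_enc/ε₀ = λ_enc L/ε₀.
E = 2k|λ_enc|/r = 2(8.99×10^9)(6.749×10^-5)/(0.113) = 1.07e7 N/C.

E ≈ 1.07×10^7 N/C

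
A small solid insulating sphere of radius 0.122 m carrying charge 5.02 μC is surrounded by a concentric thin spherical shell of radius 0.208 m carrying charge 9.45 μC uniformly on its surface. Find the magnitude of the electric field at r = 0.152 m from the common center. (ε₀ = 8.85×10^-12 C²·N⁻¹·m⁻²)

|E| ≈ 1.95e6 V/m

Take a concentric spherical Gaussian surface of radius r = 0.152 m (between the bodies, 0.122 m < r < 0.208 m).
Only the inner charge is enclosed; the outer shell contributes nothing inside itself. Q_enc = 5.02 μC = 5.02×10^-6 C.
Applying ∮E·dA = Q_enc/ε₀ with Φ = E(4πr²):
E = |Q_enc|/(4πε₀r²) = (5.02×10^-6)/(4π·8.85×10^-12·(0.152)²) = 1.95×10^6 N/C.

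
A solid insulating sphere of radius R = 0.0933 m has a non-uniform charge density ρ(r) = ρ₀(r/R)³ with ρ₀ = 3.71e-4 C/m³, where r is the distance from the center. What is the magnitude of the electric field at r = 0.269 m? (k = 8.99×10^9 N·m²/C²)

E = 7.84×10^4 N/C

Symmetry ⇒ E = E(r) r̂. Gaussian sphere of radius r = 0.269 m (r > R, all charge enclosed).
Q_enc = 4π ∫₀^R ρ₀(r'/R)^3 r'² dr' = 4πρ₀R³/6 = 6.311×10^-7 C.
Gauss's law: E·4πr² = Q_enc/ε₀.
E = k|Q_enc|/r² = (8.99×10^9)(6.311×10^-7)/(0.269)² = 7.84e4 N/C.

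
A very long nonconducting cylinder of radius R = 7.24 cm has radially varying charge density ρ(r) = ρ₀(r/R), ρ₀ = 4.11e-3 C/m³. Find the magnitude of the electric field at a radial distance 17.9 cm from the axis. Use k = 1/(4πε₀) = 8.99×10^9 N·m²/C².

Choose a coaxial cylinder of radius r = 17.9 cm (arbitrary length L) as the Gaussian surface (r > R, full charge per length enclosed).
λ_enc = 2π ∫₀^R ρ₀(r'/R)^1 r' dr' = 2πρ₀R²/3 = 4.512×10^-5 C/m.
By Gauss's law (flux through the curved wall only), E·2πrL = λ_enc L/ε₀.
E = 2k|λ_enc|/r = 2(8.99×10^9)(4.512e-5)/(0.179) = 4.53×10^6 N/C.

E ≈ 4.53×10^6 N/C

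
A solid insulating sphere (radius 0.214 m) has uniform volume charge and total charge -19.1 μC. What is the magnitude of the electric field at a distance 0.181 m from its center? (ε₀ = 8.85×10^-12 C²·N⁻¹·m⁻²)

|E| = 3.17×10^6 V/m

Symmetry ⇒ E = E(r) r̂. Gaussian sphere of radius r = 0.181 m (r < R).
Only the charge within r is enclosed: Q_enc = Q·(r/R)³ = (-19.1 μC)·(0.181 m/0.214 m)³ = -1.156×10^-5 C.
By Gauss's law, ∮E·dA = E·4πr² = Q_enc/ε₀.
E = |Q_enc|/(4πε₀r²) = (1.156×10^-5)/(4π·8.85×10^-12·(0.181)²) = 3.17e6 N/C.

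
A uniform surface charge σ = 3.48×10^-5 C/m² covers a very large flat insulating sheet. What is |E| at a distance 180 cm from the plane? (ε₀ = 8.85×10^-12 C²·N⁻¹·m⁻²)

The symmetry is planar: E is normal to the sheet and the same magnitude on both sides. Take a pillbox straddling the sheet with end-cap area A.
Only the two end caps contribute flux: Φ = 2EA. With Q_enc = σA, Gauss's law gives E = |σ|/(2ε₀).
E = |σ|/(2ε₀) = (3.48×10^-5)/(2·8.85×10^-12) = 1.97e6 N/C.

E ≈ 1.97×10^6 N/C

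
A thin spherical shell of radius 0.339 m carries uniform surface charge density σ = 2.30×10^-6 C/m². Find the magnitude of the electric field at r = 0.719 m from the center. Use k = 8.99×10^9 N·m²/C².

|E| ≈ 5.78×10^4 N/C

Symmetry ⇒ E = E(r) r̂. Gaussian sphere of radius r = 0.719 m (r > 0.339 m).
The entire shell is enclosed: Q_enc = σ·4πR² = (2.30×10^-6)·4π·(0.339)² = 3.322×10^-6 C.
By Gauss's law, ∮E·dA = E·4πr² = Q_enc/ε₀.
E = k|Q_enc|/r² = (8.99×10^9)(3.322e-6)/(0.719)² = 5.78e4 N/C.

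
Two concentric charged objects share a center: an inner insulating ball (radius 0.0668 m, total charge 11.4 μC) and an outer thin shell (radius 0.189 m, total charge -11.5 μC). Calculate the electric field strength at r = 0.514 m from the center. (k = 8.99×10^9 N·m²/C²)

Take a concentric spherical Gaussian surface of radius r = 0.514 m (r > 0.189 m, enclosing both).
Q_enc = (11.4 μC) + (-11.5 μC) = -1.00e-7 C.
Since E is radial and uniform over the Gaussian sphere, Φ = E·4πr² = Q_enc/ε₀.
E = k|Q_enc|/r² = (8.99×10^9)(1.00×10^-7)/(0.514)² = 3.40×10^3 N/C.

3.40×10^3 V/m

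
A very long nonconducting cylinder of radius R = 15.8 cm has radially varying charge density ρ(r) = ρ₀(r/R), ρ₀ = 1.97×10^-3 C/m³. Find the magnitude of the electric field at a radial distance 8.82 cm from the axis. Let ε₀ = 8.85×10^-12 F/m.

|E| = 3.65e6 N/C

By cylindrical symmetry E is radial; use a coaxial Gaussian cylinder of radius 8.82 cm and length L (r < R).
Integrating ρ over the cross-section to radius r: λ_enc = (2πρ₀/R) ∫₀^r r'^2 dr' = 2πρ₀ r^3/(3·R) = 1.792×10^-5 C/m.
By Gauss's law (flux through the curved wall only), E·2πrL = λ_enc L/ε₀.
E = |λ_enc|/(2πε₀r) = (1.792×10^-5)/(2π·8.85×10^-12·0.0882) = 3.65×10^6 N/C.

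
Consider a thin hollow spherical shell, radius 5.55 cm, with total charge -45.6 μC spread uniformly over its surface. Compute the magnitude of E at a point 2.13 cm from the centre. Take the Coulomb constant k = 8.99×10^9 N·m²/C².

E = 0 (no enclosed charge)

By spherical symmetry E is radial; choose a Gaussian sphere of radius r = 2.13 cm (inside the shell, r < 5.55 cm).
No charge lies within this surface, so Q_enc = 0 and Gauss's law gives E·4πr² = 0 ⇒ E = 0.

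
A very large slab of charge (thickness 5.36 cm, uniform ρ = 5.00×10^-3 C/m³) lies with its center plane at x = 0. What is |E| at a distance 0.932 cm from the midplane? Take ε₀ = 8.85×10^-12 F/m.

By symmetry E is perpendicular to the slab. A Gaussian pillbox from −0.932 cm to +0.932 cm (face area A) lies entirely within the slab.
Q_enc = ρ·(2x)·A and flux = 2EA, so 2EA = 2ρxA/ε₀ ⇒ E = |ρ|x/ε₀.
E = (5.00e-3)(0.00932)/(8.85×10^-12) = 5.27×10^6 N/C.

E = 5.27e6 N/C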